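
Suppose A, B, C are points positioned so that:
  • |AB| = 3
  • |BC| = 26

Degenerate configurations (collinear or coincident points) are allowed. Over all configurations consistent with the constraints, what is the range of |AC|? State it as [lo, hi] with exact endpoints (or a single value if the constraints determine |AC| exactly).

|AC| ∈ [23, 29]  (≈ [23.0000, 29.0000])

|AB| ∈ {3}
|BC| ∈ {26}
|AC| ∈ [23, 29]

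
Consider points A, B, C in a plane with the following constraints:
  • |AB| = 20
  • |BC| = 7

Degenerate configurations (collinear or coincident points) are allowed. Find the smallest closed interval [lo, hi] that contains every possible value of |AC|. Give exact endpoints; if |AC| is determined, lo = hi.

|AB| ∈ {20}
|BC| ∈ {7}
|AC| ∈ [13, 27]

|AC| ∈ [13, 27]  (≈ [13.0000, 27.0000])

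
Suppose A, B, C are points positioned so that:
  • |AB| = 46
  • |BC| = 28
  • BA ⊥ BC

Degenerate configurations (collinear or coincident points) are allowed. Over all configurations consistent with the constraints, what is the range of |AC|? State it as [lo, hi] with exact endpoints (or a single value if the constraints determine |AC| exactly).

|AC| = 10·√(29)  (≈ 53.8516)

|AB| ∈ {46}
|BC| ∈ {28}
|AC| ∈ {10·√(29)}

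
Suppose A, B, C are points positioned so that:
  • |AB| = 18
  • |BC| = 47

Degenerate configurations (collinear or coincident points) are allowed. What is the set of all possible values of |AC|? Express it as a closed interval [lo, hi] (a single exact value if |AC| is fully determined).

|AC| ∈ [29, 65]  (≈ [29.0000, 65.0000])

|AB| ∈ {18}
|BC| ∈ {47}
|AC| ∈ [29, 65]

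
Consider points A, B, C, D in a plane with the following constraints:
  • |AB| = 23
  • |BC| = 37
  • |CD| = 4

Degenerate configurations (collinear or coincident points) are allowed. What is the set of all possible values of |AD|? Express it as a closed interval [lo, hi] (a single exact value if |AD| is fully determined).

|AB| ∈ {23}
|BC| ∈ {37}
|CD| ∈ {4}
|AC| ∈ [14, 60]
|BD| ∈ [33, 41]
|AD| ∈ [10, 64]

|AD| ∈ [10, 64]  (≈ [10.0000, 64.0000])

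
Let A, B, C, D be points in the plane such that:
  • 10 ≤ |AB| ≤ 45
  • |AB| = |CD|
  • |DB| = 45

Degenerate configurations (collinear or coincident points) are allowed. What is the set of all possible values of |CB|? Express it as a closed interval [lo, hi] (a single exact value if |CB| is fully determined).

|AB| ∈ [10, 45]
|BD| ∈ {45}
|CD| ∈ [10, 45]
|AD| ∈ [0, 90]
|BC| ∈ [0, 90]
|AC| ∈ [0, 135]

|CB| ∈ [0, 90]  (≈ [0.0000, 90.0000])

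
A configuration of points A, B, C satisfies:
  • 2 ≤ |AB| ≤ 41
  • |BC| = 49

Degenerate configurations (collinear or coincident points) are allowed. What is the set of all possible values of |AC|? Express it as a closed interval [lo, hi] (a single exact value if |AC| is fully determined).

|AB| ∈ [2, 41]
|BC| ∈ {49}
|AC| ∈ [8, 90]

|AC| ∈ [8, 90]  (≈ [8.0000, 90.0000])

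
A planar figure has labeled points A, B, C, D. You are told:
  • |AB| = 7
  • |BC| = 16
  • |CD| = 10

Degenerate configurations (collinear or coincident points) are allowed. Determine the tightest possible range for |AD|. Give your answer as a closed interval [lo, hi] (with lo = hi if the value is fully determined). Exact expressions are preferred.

|AB| ∈ {7}
|BC| ∈ {16}
|CD| ∈ {10}
|AC| ∈ [9, 23]
|BD| ∈ [6, 26]
|AD| ∈ [0, 33]

|AD| ∈ [0, 33]  (≈ [0.0000, 33.0000])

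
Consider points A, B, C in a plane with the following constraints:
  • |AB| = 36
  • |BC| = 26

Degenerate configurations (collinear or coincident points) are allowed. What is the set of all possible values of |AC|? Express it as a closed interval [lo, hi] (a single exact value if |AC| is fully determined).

|AC| ∈ [10, 62]  (≈ [10.0000, 62.0000])

|AB| ∈ {36}
|BC| ∈ {26}
|AC| ∈ [10, 62]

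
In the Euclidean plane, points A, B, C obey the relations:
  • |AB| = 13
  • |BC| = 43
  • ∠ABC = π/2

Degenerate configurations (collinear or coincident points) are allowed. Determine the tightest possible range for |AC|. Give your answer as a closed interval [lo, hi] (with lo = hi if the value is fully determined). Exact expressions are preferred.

|AC| = √(2018)  (≈ 44.9222)

|AB| ∈ {13}
|BC| ∈ {43}
|AC| ∈ {√(2018)}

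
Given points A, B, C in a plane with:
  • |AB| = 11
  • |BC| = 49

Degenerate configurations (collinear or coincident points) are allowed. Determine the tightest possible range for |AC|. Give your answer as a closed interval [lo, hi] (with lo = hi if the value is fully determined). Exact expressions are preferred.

|AB| ∈ {11}
|BC| ∈ {49}
|AC| ∈ [38, 60]

|AC| ∈ [38, 60]  (≈ [38.0000, 60.0000])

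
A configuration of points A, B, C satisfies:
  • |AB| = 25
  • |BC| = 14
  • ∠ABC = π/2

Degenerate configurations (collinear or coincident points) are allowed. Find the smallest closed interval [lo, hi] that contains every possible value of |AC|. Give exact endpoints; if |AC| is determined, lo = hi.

|AB| ∈ {25}
|BC| ∈ {14}
|AC| ∈ {√(821)}

|AC| = √(821)  (≈ 28.6531)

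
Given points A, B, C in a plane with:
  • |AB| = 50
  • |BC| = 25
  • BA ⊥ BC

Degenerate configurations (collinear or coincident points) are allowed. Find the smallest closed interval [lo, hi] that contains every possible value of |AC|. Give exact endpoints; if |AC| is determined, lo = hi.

|AC| = 25·√(5)  (≈ 55.9017)

|AB| ∈ {50}
|BC| ∈ {25}
|AC| ∈ {25·√(5)}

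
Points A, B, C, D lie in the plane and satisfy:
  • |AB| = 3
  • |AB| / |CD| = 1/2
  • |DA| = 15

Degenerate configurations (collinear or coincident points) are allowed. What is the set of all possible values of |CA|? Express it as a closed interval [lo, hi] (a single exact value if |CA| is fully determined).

|AB| ∈ {3}
|AD| ∈ {15}
|CD| ∈ {6}
|BD| ∈ [12, 18]
|AC| ∈ [9, 21]
|BC| ∈ [6, 24]

|CA| ∈ [9, 21]  (≈ [9.0000, 21.0000])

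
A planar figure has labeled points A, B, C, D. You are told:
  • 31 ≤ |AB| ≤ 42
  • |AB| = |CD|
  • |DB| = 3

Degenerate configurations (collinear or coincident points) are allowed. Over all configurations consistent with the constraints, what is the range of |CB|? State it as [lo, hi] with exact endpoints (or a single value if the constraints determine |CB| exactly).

|AB| ∈ [31, 42]
|BD| ∈ {3}
|CD| ∈ [31, 42]
|AD| ∈ [28, 45]
|BC| ∈ [28, 45]
|AC| ∈ [0, 87]

|CB| ∈ [28, 45]  (≈ [28.0000, 45.0000])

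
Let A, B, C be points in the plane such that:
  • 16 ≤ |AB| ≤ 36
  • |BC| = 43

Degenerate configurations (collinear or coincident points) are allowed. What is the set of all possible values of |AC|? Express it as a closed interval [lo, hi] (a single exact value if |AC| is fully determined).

|AC| ∈ [7, 79]  (≈ [7.0000, 79.0000])

|AB| ∈ [16, 36]
|BC| ∈ {43}
|AC| ∈ [7, 79]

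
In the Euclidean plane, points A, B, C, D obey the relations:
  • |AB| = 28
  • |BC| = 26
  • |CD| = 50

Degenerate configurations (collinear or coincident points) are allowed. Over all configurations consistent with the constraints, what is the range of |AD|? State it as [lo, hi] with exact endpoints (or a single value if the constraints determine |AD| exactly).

|AB| ∈ {28}
|BC| ∈ {26}
|CD| ∈ {50}
|AC| ∈ [2, 54]
|BD| ∈ [24, 76]
|AD| ∈ [0, 104]

|AD| ∈ [0, 104]  (≈ [0.0000, 104.0000])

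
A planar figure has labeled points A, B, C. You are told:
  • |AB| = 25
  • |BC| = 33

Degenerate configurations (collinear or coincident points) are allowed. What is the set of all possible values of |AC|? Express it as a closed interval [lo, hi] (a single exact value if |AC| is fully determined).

|AC| ∈ [8, 58]  (≈ [8.0000, 58.0000])

|AB| ∈ {25}
|BC| ∈ {33}
|AC| ∈ [8, 58]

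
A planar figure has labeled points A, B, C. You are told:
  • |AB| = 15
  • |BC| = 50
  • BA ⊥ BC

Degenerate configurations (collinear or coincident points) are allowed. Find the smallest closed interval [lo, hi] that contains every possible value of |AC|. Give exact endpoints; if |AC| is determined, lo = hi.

|AC| = 5·√(109)  (≈ 52.2015)

|AB| ∈ {15}
|BC| ∈ {50}
|AC| ∈ {5·√(109)}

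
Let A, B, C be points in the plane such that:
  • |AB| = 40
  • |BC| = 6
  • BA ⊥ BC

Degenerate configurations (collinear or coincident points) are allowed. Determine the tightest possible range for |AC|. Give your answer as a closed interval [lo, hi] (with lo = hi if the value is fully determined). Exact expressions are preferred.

|AB| ∈ {40}
|BC| ∈ {6}
|AC| ∈ {2·√(409)}

|AC| = 2·√(409)  (≈ 40.4475)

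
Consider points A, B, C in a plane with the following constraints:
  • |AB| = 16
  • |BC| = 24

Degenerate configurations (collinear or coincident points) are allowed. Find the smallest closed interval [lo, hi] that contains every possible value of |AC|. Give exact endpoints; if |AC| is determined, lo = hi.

|AC| ∈ [8, 40]  (≈ [8.0000, 40.0000])

|AB| ∈ {16}
|BC| ∈ {24}
|AC| ∈ [8, 40]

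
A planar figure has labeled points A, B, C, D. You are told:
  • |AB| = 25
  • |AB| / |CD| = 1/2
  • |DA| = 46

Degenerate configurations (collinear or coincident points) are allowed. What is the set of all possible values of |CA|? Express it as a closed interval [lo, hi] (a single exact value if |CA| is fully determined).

|AB| ∈ {25}
|AD| ∈ {46}
|CD| ∈ {50}
|BD| ∈ [21, 71]
|AC| ∈ [4, 96]
|BC| ∈ [0, 121]

|CA| ∈ [4, 96]  (≈ [4.0000, 96.0000])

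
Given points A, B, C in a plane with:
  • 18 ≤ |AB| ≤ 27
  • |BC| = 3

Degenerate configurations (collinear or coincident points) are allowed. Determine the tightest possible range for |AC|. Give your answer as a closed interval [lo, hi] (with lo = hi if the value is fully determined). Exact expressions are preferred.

|AB| ∈ [18, 27]
|BC| ∈ {3}
|AC| ∈ [15, 30]

|AC| ∈ [15, 30]  (≈ [15.0000, 30.0000])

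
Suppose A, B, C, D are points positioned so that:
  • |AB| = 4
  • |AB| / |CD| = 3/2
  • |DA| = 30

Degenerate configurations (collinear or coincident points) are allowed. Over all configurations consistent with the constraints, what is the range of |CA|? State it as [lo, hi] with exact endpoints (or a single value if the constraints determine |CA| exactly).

|AB| ∈ {4}
|AD| ∈ {30}
|CD| ∈ {8/3}
|BD| ∈ [26, 34]
|AC| ∈ [82/3, 98/3]
|BC| ∈ [70/3, 110/3]

|CA| ∈ [82/3, 98/3]  (≈ [27.3333, 32.6667])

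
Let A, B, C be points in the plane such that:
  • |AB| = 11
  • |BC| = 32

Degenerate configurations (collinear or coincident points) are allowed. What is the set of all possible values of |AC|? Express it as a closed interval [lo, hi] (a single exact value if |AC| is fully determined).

|AC| ∈ [21, 43]  (≈ [21.0000, 43.0000])

|AB| ∈ {11}
|BC| ∈ {32}
|AC| ∈ [21, 43]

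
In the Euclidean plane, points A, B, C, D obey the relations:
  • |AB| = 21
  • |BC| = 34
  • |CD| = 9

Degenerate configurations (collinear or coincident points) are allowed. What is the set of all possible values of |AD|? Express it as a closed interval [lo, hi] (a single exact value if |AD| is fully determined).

|AB| ∈ {21}
|BC| ∈ {34}
|CD| ∈ {9}
|AC| ∈ [13, 55]
|BD| ∈ [25, 43]
|AD| ∈ [4, 64]

|AD| ∈ [4, 64]  (≈ [4.0000, 64.0000])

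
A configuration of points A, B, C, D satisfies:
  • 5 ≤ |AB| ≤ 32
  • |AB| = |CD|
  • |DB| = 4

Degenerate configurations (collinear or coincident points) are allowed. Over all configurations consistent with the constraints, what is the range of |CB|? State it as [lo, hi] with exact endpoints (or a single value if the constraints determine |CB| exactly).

|AB| ∈ [5, 32]
|BD| ∈ {4}
|CD| ∈ [5, 32]
|AD| ∈ [1, 36]
|BC| ∈ [1, 36]
|AC| ∈ [0, 68]

|CB| ∈ [1, 36]  (≈ [1.0000, 36.0000])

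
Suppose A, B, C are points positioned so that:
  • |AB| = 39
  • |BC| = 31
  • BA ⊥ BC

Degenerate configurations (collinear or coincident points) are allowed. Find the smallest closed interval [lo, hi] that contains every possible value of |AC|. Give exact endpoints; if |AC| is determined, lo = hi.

|AB| ∈ {39}
|BC| ∈ {31}
|AC| ∈ {√(2482)}

|AC| = √(2482)  (≈ 49.8197)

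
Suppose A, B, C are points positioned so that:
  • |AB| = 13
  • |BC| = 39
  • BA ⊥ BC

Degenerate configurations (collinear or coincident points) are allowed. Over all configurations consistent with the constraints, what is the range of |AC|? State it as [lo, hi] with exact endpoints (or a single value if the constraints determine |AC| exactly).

|AB| ∈ {13}
|BC| ∈ {39}
|AC| ∈ {13·√(10)}

|AC| = 13·√(10)  (≈ 41.1096)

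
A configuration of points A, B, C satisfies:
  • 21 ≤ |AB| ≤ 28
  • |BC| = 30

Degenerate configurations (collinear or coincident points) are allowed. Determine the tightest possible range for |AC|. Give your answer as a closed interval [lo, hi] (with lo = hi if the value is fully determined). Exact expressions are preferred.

|AB| ∈ [21, 28]
|BC| ∈ {30}
|AC| ∈ [2, 58]

|AC| ∈ [2, 58]  (≈ [2.0000, 58.0000])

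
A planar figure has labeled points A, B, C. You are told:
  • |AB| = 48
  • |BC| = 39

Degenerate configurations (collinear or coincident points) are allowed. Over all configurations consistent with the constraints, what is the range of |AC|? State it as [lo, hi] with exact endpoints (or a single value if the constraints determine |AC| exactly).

|AB| ∈ {48}
|BC| ∈ {39}
|AC| ∈ [9, 87]

|AC| ∈ [9, 87]  (≈ [9.0000, 87.0000])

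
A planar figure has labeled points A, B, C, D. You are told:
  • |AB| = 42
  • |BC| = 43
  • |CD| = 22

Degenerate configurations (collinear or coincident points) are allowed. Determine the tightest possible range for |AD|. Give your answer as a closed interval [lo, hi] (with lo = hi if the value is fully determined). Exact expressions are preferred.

|AD| ∈ [0, 107]  (≈ [0.0000, 107.0000])

|AB| ∈ {42}
|BC| ∈ {43}
|CD| ∈ {22}
|AC| ∈ [1, 85]
|BD| ∈ [21, 65]
|AD| ∈ [0, 107]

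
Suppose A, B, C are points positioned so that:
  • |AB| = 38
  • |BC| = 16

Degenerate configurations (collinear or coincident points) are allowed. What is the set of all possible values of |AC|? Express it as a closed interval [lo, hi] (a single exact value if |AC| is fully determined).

|AC| ∈ [22, 54]  (≈ [22.0000, 54.0000])

|AB| ∈ {38}
|BC| ∈ {16}
|AC| ∈ [22, 54]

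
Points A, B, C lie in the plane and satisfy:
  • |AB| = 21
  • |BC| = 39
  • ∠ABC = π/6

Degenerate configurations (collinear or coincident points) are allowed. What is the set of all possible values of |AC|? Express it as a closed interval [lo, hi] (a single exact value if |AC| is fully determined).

|AC| = 3·√(218 - 91·√(3))  (≈ 23.3120)

|AB| ∈ {21}
|BC| ∈ {39}
|AC| ∈ {3·√(218 - 91·√(3))}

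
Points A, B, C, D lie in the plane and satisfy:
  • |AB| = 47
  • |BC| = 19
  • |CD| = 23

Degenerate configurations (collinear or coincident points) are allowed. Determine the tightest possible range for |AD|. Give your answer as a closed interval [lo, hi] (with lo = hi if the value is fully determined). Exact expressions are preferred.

|AD| ∈ [5, 89]  (≈ [5.0000, 89.0000])

|AB| ∈ {47}
|BC| ∈ {19}
|CD| ∈ {23}
|AC| ∈ [28, 66]
|BD| ∈ [4, 42]
|AD| ∈ [5, 89]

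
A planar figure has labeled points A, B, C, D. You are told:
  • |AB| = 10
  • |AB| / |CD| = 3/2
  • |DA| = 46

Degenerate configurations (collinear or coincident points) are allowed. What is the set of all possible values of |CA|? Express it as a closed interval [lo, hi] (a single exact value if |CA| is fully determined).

|CA| ∈ [118/3, 158/3]  (≈ [39.3333, 52.6667])

|AB| ∈ {10}
|AD| ∈ {46}
|CD| ∈ {20/3}
|BD| ∈ [36, 56]
|AC| ∈ [118/3, 158/3]
|BC| ∈ [88/3, 188/3]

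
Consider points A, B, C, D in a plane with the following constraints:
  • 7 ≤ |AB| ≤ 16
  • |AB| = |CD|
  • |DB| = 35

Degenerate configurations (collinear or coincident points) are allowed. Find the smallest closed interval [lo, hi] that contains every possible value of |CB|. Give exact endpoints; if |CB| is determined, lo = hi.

|CB| ∈ [19, 51]  (≈ [19.0000, 51.0000])

|AB| ∈ [7, 16]
|BD| ∈ {35}
|CD| ∈ [7, 16]
|AD| ∈ [19, 51]
|BC| ∈ [19, 51]
|AC| ∈ [3, 67]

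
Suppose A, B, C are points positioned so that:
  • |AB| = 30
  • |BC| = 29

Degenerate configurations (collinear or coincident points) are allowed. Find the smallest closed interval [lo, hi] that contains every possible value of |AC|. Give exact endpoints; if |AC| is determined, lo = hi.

|AC| ∈ [1, 59]  (≈ [1.0000, 59.0000])

|AB| ∈ {30}
|BC| ∈ {29}
|AC| ∈ [1, 59]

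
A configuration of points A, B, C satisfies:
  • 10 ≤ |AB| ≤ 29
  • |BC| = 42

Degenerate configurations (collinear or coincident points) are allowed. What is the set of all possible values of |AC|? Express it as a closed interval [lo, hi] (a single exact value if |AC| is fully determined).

|AB| ∈ [10, 29]
|BC| ∈ {42}
|AC| ∈ [13, 71]

|AC| ∈ [13, 71]  (≈ [13.0000, 71.0000])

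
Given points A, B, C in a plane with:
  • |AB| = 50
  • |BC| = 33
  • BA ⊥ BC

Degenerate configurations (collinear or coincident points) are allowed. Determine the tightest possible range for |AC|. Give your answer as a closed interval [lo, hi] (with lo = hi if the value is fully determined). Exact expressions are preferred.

|AC| = √(3589)  (≈ 59.9083)

|AB| ∈ {50}
|BC| ∈ {33}
|AC| ∈ {√(3589)}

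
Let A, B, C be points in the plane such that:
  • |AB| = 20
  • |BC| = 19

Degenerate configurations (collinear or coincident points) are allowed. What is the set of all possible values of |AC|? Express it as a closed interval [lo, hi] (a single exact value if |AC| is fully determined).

|AC| ∈ [1, 39]  (≈ [1.0000, 39.0000])

|AB| ∈ {20}
|BC| ∈ {19}
|AC| ∈ [1, 39]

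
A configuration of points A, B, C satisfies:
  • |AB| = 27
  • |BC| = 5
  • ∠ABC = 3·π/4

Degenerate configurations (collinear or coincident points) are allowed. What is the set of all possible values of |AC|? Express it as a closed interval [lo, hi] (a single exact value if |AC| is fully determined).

|AC| = √(135·√(2) + 754)  (≈ 30.7395)

|AB| ∈ {27}
|BC| ∈ {5}
|AC| ∈ {√(135·√(2) + 754)}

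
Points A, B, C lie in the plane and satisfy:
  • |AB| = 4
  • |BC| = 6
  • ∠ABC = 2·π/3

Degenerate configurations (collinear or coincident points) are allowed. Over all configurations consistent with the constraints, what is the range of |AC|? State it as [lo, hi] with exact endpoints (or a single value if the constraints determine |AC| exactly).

|AB| ∈ {4}
|BC| ∈ {6}
|AC| ∈ {2·√(19)}

|AC| = 2·√(19)  (≈ 8.7178)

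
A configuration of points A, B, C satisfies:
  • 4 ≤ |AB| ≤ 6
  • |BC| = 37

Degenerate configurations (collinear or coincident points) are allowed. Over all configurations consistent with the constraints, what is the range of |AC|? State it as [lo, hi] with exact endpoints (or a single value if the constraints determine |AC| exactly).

|AB| ∈ [4, 6]
|BC| ∈ {37}
|AC| ∈ [31, 43]

|AC| ∈ [31, 43]  (≈ [31.0000, 43.0000])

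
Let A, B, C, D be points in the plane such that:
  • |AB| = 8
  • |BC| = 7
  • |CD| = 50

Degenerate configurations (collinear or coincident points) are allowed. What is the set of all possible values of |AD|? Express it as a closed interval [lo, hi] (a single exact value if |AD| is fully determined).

|AD| ∈ [35, 65]  (≈ [35.0000, 65.0000])

|AB| ∈ {8}
|BC| ∈ {7}
|CD| ∈ {50}
|AC| ∈ [1, 15]
|BD| ∈ [43, 57]
|AD| ∈ [35, 65]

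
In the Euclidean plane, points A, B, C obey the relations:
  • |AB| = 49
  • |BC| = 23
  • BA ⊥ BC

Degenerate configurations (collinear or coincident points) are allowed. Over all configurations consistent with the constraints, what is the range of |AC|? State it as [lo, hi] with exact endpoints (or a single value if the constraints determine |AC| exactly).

|AB| ∈ {49}
|BC| ∈ {23}
|AC| ∈ {√(2930)}

|AC| = √(2930)  (≈ 54.1295)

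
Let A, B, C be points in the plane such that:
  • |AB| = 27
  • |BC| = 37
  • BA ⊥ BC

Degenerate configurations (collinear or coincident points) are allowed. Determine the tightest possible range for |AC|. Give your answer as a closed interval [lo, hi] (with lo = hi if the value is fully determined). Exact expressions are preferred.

|AB| ∈ {27}
|BC| ∈ {37}
|AC| ∈ {√(2098)}

|AC| = √(2098)  (≈ 45.8039)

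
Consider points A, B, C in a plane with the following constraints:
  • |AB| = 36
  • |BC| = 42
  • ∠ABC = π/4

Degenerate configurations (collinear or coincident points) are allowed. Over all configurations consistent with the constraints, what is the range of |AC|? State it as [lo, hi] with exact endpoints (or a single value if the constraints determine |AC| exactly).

|AC| = 6·√(85 - 42·√(2))  (≈ 30.3597)

|AB| ∈ {36}
|BC| ∈ {42}
|AC| ∈ {6·√(85 - 42·√(2))}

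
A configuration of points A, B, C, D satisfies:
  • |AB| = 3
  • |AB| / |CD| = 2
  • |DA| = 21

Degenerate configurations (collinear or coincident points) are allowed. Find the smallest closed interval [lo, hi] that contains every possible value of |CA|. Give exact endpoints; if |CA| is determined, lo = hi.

|AB| ∈ {3}
|AD| ∈ {21}
|CD| ∈ {3/2}
|BD| ∈ [18, 24]
|AC| ∈ [39/2, 45/2]
|BC| ∈ [33/2, 51/2]

|CA| ∈ [39/2, 45/2]  (≈ [19.5000, 22.5000])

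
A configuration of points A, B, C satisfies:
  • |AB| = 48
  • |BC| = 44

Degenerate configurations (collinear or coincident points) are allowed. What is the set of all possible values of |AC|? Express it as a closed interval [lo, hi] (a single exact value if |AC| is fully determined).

|AB| ∈ {48}
|BC| ∈ {44}
|AC| ∈ [4, 92]

|AC| ∈ [4, 92]  (≈ [4.0000, 92.0000])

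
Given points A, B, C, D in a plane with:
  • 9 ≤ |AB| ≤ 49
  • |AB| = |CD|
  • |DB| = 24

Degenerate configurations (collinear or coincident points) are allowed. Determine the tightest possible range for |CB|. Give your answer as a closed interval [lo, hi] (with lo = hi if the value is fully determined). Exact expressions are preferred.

|CB| ∈ [0, 73]  (≈ [0.0000, 73.0000])

|AB| ∈ [9, 49]
|BD| ∈ {24}
|CD| ∈ [9, 49]
|AD| ∈ [0, 73]
|BC| ∈ [0, 73]
|AC| ∈ [0, 122]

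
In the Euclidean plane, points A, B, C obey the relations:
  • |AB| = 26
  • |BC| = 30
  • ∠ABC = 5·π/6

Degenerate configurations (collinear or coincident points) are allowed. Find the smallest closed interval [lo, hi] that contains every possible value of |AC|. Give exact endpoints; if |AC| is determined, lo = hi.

|AB| ∈ {26}
|BC| ∈ {30}
|AC| ∈ {2·√(195·√(3) + 394)}

|AC| = 2·√(195·√(3) + 394)  (≈ 54.1018)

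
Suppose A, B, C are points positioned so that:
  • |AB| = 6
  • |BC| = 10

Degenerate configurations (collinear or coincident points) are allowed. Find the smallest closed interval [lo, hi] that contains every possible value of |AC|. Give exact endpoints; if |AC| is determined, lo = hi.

|AC| ∈ [4, 16]  (≈ [4.0000, 16.0000])

|AB| ∈ {6}
|BC| ∈ {10}
|AC| ∈ [4, 16]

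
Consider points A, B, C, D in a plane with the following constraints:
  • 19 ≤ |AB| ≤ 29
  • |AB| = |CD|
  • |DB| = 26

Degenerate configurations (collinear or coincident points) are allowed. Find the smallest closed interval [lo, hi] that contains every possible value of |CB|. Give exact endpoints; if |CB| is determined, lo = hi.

|CB| ∈ [0, 55]  (≈ [0.0000, 55.0000])

|AB| ∈ [19, 29]
|BD| ∈ {26}
|CD| ∈ [19, 29]
|AD| ∈ [0, 55]
|BC| ∈ [0, 55]
|AC| ∈ [0, 84]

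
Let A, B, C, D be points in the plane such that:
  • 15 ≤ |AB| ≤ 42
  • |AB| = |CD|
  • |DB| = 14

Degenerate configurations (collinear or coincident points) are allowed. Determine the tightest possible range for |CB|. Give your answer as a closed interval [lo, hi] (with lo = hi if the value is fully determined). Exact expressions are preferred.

|CB| ∈ [1, 56]  (≈ [1.0000, 56.0000])

|AB| ∈ [15, 42]
|BD| ∈ {14}
|CD| ∈ [15, 42]
|AD| ∈ [1, 56]
|BC| ∈ [1, 56]
|AC| ∈ [0, 98]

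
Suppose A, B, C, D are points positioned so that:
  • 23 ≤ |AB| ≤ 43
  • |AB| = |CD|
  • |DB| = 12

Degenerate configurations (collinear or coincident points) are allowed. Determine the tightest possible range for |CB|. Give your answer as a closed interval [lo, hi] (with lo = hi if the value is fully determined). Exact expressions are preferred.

|CB| ∈ [11, 55]  (≈ [11.0000, 55.0000])

|AB| ∈ [23, 43]
|BD| ∈ {12}
|CD| ∈ [23, 43]
|AD| ∈ [11, 55]
|BC| ∈ [11, 55]
|AC| ∈ [0, 98]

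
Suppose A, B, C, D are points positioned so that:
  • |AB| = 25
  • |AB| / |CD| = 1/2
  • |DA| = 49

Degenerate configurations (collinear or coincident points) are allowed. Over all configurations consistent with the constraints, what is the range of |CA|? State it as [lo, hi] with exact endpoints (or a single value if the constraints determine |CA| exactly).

|AB| ∈ {25}
|AD| ∈ {49}
|CD| ∈ {50}
|BD| ∈ [24, 74]
|AC| ∈ [1, 99]
|BC| ∈ [0, 124]

|CA| ∈ [1, 99]  (≈ [1.0000, 99.0000])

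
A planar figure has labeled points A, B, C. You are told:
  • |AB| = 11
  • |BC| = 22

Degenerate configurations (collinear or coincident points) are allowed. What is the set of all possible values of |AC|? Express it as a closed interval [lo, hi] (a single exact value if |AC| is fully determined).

|AC| ∈ [11, 33]  (≈ [11.0000, 33.0000])

|AB| ∈ {11}
|BC| ∈ {22}
|AC| ∈ [11, 33]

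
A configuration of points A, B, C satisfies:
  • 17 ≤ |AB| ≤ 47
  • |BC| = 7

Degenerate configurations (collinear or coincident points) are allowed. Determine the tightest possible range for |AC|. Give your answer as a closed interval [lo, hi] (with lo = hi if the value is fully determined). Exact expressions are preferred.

|AC| ∈ [10, 54]  (≈ [10.0000, 54.0000])

|AB| ∈ [17, 47]
|BC| ∈ {7}
|AC| ∈ [10, 54]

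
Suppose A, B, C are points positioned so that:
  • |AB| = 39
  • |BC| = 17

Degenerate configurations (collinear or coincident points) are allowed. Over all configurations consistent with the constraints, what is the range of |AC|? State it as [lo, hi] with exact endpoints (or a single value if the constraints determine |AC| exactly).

|AB| ∈ {39}
|BC| ∈ {17}
|AC| ∈ [22, 56]

|AC| ∈ [22, 56]  (≈ [22.0000, 56.0000])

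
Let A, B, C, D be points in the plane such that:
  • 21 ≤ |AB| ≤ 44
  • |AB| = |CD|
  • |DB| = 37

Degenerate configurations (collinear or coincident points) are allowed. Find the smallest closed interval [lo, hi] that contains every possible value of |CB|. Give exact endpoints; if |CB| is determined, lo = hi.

|CB| ∈ [0, 81]  (≈ [0.0000, 81.0000])

|AB| ∈ [21, 44]
|BD| ∈ {37}
|CD| ∈ [21, 44]
|AD| ∈ [0, 81]
|BC| ∈ [0, 81]
|AC| ∈ [0, 125]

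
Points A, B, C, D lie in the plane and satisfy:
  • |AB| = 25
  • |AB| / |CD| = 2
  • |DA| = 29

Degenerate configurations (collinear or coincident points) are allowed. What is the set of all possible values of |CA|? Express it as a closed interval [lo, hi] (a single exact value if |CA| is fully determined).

|CA| ∈ [33/2, 83/2]  (≈ [16.5000, 41.5000])

|AB| ∈ {25}
|AD| ∈ {29}
|CD| ∈ {25/2}
|BD| ∈ [4, 54]
|AC| ∈ [33/2, 83/2]
|BC| ∈ [0, 133/2]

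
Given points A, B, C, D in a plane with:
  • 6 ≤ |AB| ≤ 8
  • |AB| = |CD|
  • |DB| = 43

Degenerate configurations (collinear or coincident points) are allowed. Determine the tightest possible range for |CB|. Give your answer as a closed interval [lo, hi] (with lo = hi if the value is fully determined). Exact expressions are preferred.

|AB| ∈ [6, 8]
|BD| ∈ {43}
|CD| ∈ [6, 8]
|AD| ∈ [35, 51]
|BC| ∈ [35, 51]
|AC| ∈ [27, 59]

|CB| ∈ [35, 51]  (≈ [35.0000, 51.0000])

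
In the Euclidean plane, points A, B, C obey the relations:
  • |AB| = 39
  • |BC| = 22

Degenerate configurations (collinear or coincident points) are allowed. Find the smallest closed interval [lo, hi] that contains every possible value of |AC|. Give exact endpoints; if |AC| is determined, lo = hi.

|AC| ∈ [17, 61]  (≈ [17.0000, 61.0000])

|AB| ∈ {39}
|BC| ∈ {22}
|AC| ∈ [17, 61]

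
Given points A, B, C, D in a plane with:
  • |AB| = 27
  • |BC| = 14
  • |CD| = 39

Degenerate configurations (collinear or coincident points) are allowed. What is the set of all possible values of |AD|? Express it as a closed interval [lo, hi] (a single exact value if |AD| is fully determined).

|AD| ∈ [0, 80]  (≈ [0.0000, 80.0000])

|AB| ∈ {27}
|BC| ∈ {14}
|CD| ∈ {39}
|AC| ∈ [13, 41]
|BD| ∈ [25, 53]
|AD| ∈ [0, 80]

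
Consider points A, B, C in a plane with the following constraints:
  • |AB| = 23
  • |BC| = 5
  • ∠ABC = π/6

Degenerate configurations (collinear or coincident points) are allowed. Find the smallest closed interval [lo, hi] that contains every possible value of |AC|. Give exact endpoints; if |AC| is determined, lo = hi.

|AC| = √(554 - 115·√(3))  (≈ 18.8365)

|AB| ∈ {23}
|BC| ∈ {5}
|AC| ∈ {√(554 - 115·√(3))}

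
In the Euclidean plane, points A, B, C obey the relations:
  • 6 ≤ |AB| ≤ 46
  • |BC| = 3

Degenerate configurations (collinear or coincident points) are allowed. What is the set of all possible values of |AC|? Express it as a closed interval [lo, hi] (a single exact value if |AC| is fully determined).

|AC| ∈ [3, 49]  (≈ [3.0000, 49.0000])

|AB| ∈ [6, 46]
|BC| ∈ {3}
|AC| ∈ [3, 49]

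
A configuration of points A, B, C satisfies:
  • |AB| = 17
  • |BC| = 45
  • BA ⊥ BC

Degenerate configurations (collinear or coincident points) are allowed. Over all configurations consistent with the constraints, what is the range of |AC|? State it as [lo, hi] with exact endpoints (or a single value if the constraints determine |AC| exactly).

|AB| ∈ {17}
|BC| ∈ {45}
|AC| ∈ {√(2314)}

|AC| = √(2314)  (≈ 48.1041)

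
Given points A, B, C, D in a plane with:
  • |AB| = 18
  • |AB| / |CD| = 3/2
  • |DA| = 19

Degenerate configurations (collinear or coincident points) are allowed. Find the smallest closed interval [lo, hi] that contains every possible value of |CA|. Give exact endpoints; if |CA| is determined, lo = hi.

|AB| ∈ {18}
|AD| ∈ {19}
|CD| ∈ {12}
|BD| ∈ [1, 37]
|AC| ∈ [7, 31]
|BC| ∈ [0, 49]

|CA| ∈ [7, 31]  (≈ [7.0000, 31.0000])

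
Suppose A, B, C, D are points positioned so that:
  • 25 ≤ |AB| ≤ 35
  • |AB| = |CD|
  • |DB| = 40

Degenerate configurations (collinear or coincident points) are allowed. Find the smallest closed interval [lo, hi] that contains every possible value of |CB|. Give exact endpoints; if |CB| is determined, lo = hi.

|AB| ∈ [25, 35]
|BD| ∈ {40}
|CD| ∈ [25, 35]
|AD| ∈ [5, 75]
|BC| ∈ [5, 75]
|AC| ∈ [0, 110]

|CB| ∈ [5, 75]  (≈ [5.0000, 75.0000])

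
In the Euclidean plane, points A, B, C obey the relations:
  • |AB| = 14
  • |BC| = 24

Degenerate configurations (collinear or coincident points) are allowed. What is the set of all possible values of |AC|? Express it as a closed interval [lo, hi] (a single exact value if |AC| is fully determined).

|AB| ∈ {14}
|BC| ∈ {24}
|AC| ∈ [10, 38]

|AC| ∈ [10, 38]  (≈ [10.0000, 38.0000])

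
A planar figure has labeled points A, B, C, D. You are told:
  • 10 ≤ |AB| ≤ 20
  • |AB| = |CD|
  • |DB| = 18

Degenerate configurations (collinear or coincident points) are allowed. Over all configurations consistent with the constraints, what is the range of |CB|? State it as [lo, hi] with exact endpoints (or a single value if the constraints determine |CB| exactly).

|AB| ∈ [10, 20]
|BD| ∈ {18}
|CD| ∈ [10, 20]
|AD| ∈ [0, 38]
|BC| ∈ [0, 38]
|AC| ∈ [0, 58]

|CB| ∈ [0, 38]  (≈ [0.0000, 38.0000])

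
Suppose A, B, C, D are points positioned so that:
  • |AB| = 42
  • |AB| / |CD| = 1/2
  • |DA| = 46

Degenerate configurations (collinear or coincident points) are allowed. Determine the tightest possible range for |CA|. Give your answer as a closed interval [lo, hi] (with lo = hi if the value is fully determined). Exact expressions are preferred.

|CA| ∈ [38, 130]  (≈ [38.0000, 130.0000])

|AB| ∈ {42}
|AD| ∈ {46}
|CD| ∈ {84}
|BD| ∈ [4, 88]
|AC| ∈ [38, 130]
|BC| ∈ [0, 172]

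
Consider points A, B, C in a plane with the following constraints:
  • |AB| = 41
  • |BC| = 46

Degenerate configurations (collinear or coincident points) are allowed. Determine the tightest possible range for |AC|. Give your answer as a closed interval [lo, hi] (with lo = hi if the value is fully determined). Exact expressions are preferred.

|AB| ∈ {41}
|BC| ∈ {46}
|AC| ∈ [5, 87]

|AC| ∈ [5, 87]  (≈ [5.0000, 87.0000])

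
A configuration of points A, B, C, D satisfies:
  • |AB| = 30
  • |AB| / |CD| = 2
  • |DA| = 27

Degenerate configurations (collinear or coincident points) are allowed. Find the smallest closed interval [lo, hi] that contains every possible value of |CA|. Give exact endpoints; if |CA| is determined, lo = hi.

|CA| ∈ [12, 42]  (≈ [12.0000, 42.0000])

|AB| ∈ {30}
|AD| ∈ {27}
|CD| ∈ {15}
|BD| ∈ [3, 57]
|AC| ∈ [12, 42]
|BC| ∈ [0, 72]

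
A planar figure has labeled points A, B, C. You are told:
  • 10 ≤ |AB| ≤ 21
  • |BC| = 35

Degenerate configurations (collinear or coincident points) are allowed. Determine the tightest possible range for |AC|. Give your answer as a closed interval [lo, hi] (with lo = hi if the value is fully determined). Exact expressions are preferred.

|AC| ∈ [14, 56]  (≈ [14.0000, 56.0000])

|AB| ∈ [10, 21]
|BC| ∈ {35}
|AC| ∈ [14, 56]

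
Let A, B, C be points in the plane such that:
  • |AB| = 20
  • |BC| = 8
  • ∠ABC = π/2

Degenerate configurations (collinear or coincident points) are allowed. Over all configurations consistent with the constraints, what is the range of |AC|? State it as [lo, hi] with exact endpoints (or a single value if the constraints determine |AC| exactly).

|AB| ∈ {20}
|BC| ∈ {8}
|AC| ∈ {4·√(29)}

|AC| = 4·√(29)  (≈ 21.5407)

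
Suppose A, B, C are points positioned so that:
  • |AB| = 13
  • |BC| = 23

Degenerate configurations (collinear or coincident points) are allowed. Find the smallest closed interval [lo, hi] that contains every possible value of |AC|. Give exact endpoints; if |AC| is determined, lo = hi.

|AC| ∈ [10, 36]  (≈ [10.0000, 36.0000])

|AB| ∈ {13}
|BC| ∈ {23}
|AC| ∈ [10, 36]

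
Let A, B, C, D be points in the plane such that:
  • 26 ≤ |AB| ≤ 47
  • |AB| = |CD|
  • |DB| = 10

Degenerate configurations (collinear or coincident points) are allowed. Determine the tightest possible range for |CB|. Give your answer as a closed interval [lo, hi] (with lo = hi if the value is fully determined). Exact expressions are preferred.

|AB| ∈ [26, 47]
|BD| ∈ {10}
|CD| ∈ [26, 47]
|AD| ∈ [16, 57]
|BC| ∈ [16, 57]
|AC| ∈ [0, 104]

|CB| ∈ [16, 57]  (≈ [16.0000, 57.0000])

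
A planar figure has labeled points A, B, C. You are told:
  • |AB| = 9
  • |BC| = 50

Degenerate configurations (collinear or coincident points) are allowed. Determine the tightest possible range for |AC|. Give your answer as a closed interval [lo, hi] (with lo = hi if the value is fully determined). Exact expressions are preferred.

|AC| ∈ [41, 59]  (≈ [41.0000, 59.0000])

|AB| ∈ {9}
|BC| ∈ {50}
|AC| ∈ [41, 59]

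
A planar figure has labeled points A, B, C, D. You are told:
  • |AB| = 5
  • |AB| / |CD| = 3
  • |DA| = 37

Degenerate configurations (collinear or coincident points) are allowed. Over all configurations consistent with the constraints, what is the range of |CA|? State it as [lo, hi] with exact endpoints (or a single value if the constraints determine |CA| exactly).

|CA| ∈ [106/3, 116/3]  (≈ [35.3333, 38.6667])

|AB| ∈ {5}
|AD| ∈ {37}
|CD| ∈ {5/3}
|BD| ∈ [32, 42]
|AC| ∈ [106/3, 116/3]
|BC| ∈ [91/3, 131/3]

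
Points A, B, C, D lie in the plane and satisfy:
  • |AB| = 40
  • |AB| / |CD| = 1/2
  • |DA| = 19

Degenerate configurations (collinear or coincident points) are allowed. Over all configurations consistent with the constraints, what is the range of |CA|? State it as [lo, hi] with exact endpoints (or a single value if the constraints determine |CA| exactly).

|AB| ∈ {40}
|AD| ∈ {19}
|CD| ∈ {80}
|BD| ∈ [21, 59]
|AC| ∈ [61, 99]
|BC| ∈ [21, 139]

|CA| ∈ [61, 99]  (≈ [61.0000, 99.0000])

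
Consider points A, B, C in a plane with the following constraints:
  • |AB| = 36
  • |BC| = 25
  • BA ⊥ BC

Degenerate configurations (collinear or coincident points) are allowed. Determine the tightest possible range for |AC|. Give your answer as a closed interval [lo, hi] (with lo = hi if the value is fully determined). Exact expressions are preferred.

|AC| = √(1921)  (≈ 43.8292)

|AB| ∈ {36}
|BC| ∈ {25}
|AC| ∈ {√(1921)}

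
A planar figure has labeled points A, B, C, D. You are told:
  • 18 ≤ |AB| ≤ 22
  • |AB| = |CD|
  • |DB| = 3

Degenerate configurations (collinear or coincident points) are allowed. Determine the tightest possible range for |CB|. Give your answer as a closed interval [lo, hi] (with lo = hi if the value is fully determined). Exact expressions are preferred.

|CB| ∈ [15, 25]  (≈ [15.0000, 25.0000])

|AB| ∈ [18, 22]
|BD| ∈ {3}
|CD| ∈ [18, 22]
|AD| ∈ [15, 25]
|BC| ∈ [15, 25]
|AC| ∈ [0, 47]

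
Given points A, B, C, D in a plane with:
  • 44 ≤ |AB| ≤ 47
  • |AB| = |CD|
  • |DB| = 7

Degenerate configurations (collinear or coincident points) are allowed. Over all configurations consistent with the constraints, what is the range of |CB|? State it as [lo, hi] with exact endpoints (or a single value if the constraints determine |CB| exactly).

|CB| ∈ [37, 54]  (≈ [37.0000, 54.0000])

|AB| ∈ [44, 47]
|BD| ∈ {7}
|CD| ∈ [44, 47]
|AD| ∈ [37, 54]
|BC| ∈ [37, 54]
|AC| ∈ [0, 101]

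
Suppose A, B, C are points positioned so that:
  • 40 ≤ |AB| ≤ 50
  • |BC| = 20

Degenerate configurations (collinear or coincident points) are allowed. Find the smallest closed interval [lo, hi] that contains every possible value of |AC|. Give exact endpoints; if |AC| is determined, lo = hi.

|AB| ∈ [40, 50]
|BC| ∈ {20}
|AC| ∈ [20, 70]

|AC| ∈ [20, 70]  (≈ [20.0000, 70.0000])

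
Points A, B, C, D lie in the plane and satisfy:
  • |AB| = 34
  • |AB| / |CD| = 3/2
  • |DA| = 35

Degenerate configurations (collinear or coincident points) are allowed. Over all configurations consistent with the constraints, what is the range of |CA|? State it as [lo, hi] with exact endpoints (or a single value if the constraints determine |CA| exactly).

|CA| ∈ [37/3, 173/3]  (≈ [12.3333, 57.6667])

|AB| ∈ {34}
|AD| ∈ {35}
|CD| ∈ {68/3}
|BD| ∈ [1, 69]
|AC| ∈ [37/3, 173/3]
|BC| ∈ [0, 275/3]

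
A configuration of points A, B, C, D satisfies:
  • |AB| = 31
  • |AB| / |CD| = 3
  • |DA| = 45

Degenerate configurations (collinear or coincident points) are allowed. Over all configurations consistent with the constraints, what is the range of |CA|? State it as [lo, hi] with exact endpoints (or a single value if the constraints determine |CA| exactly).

|CA| ∈ [104/3, 166/3]  (≈ [34.6667, 55.3333])

|AB| ∈ {31}
|AD| ∈ {45}
|CD| ∈ {31/3}
|BD| ∈ [14, 76]
|AC| ∈ [104/3, 166/3]
|BC| ∈ [11/3, 259/3]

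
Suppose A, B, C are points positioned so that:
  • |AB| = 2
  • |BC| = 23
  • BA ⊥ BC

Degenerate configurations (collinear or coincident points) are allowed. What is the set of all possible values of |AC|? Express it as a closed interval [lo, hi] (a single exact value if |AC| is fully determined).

|AC| = √(533)  (≈ 23.0868)

|AB| ∈ {2}
|BC| ∈ {23}
|AC| ∈ {√(533)}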